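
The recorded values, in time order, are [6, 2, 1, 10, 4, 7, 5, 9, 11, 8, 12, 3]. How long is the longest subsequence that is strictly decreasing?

Negate each value so 'decreasing' becomes 'increasing', then run patience tails on the negated sequence:
-6 → extends → [-6]
-2 → extends → [-6, -2]
-1 → extends → [-6, -2, -1]
-10 → replaces -6 → [-10, -2, -1]
-4 → replaces -2 → [-10, -4, -1]
-7 → replaces -4 → [-10, -7, -1]
-5 → replaces -1 → [-10, -7, -5]
-9 → replaces -7 → [-10, -9, -5]
-11 → replaces -10 → [-11, -9, -5]
-8 → replaces -5 → [-11, -9, -8]
-12 → replaces -11 → [-12, -9, -8]
-3 → extends → [-12, -9, -8, -3]
Four tails, so the longest strictly decreasing subsequence of the original has length 4.

4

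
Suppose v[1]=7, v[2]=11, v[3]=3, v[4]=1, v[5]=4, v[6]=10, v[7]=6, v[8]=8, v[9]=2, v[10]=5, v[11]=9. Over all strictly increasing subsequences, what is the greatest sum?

30

Let S[i] be the best sum of a strictly increasing subsequence ending at i:
i:      1  2  3  4  5  6  7  8  9 10 11
v[i]:   7 11  3  1  4 10  6  8  2  5  9
S:      7 18  3  1  7 17 13 21  3 12 30
Maximum is 30 (e.g. 3 + 4 + 6 + 8 + 9).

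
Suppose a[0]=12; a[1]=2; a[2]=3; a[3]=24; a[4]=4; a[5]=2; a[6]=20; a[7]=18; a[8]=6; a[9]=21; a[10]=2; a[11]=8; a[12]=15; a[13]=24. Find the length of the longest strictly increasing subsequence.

Let dp[i] be the length of the longest such subsequence ending at index i:
i:      0  1  2  3  4  5  6  7  8  9 10 11 12 13
a[i]:  12  2  3 24  4  2 20 18  6 21  2  8 15 24
dp:     1  1  2  3  3  1  4  4  4  5  1  5  6  7
Maximum dp value is 7.

7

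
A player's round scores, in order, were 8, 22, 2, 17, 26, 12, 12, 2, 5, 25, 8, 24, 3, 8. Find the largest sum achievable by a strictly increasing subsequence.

56

Let S[i] be the best sum of a strictly increasing subsequence ending at i:
i:      1  2  3  4  5  6  7  8  9 10 11 12 13 14
a[i]:   8 22  2 17 26 12 12  2  5 25  8 24  3  8
S:      8 30  2 25 56 20 20  2  7 55 15 54  5 15
Maximum is 56 (e.g. 8 + 22 + 26).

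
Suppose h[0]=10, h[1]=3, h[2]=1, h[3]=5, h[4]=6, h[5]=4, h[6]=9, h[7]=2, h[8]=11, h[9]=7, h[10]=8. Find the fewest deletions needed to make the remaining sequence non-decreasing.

6

Fewest deletions = n − (longest non-decreasing subsequence).
Patience tails:
10 → extends → [10]
3 → replaces 10 → [3]
1 → replaces 3 → [1]
5 → extends → [1, 5]
6 → extends → [1, 5, 6]
4 → replaces 5 → [1, 4, 6]
9 → extends → [1, 4, 6, 9]
2 → replaces 4 → [1, 2, 6, 9]
11 → extends → [1, 2, 6, 9, 11]
7 → replaces 9 → [1, 2, 6, 7, 11]
8 → replaces 11 → [1, 2, 6, 7, 8]
Longest non-decreasing subsequence has length 5, so deletions = 11 − 5 = 6.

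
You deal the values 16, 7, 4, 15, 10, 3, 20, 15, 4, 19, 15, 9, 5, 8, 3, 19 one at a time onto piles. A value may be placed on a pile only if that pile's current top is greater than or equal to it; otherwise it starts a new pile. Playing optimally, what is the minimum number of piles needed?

5

The minimum number of non-increasing subsequences covering a sequence equals the length of its longest strictly increasing subsequence.
LIS length is 5 (e.g. 3, 4, 5, 8, 19), so 5 piles are needed.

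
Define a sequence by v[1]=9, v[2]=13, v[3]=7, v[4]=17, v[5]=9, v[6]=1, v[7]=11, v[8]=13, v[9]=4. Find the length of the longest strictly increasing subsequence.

Track the smallest tail for each achievable length (strict):
9 → extends → [9]
13 → extends → [9, 13]
7 → replaces 9 → [7, 13]
17 → extends → [7, 13, 17]
9 → replaces 13 → [7, 9, 17]
1 → replaces 7 → [1, 9, 17]
11 → replaces 17 → [1, 9, 11]
13 → extends → [1, 9, 11, 13]
4 → replaces 9 → [1, 4, 11, 13]
Four tails, so the longest strictly increasing subsequence has length 4 (e.g. 7, 9, 11, 13).

4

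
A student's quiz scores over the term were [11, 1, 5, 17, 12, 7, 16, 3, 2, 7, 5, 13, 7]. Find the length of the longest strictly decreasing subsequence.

5

Let dp[i] be the longest strictly decreasing subsequence ending at i:
i:      1  2  3  4  5  6  7  8  9 10 11 12 13
a[i]:  11  1  5 17 12  7 16  3  2  7  5 13  7
dp:     1  2  2  1  2  3  2  4  5  3  4  3  4
Maximum is 5.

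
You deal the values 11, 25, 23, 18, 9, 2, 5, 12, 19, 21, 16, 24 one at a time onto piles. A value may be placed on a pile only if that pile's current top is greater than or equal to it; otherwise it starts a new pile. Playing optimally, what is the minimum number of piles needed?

6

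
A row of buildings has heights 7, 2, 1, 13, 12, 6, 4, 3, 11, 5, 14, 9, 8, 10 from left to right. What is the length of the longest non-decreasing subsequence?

5

Track the smallest tail for each achievable length (allowing ties):
7 → extends → [7]
2 → replaces 7 → [2]
1 → replaces 2 → [1]
13 → extends → [1, 13]
12 → replaces 13 → [1, 12]
6 → replaces 12 → [1, 6]
4 → replaces 6 → [1, 4]
3 → replaces 4 → [1, 3]
11 → extends → [1, 3, 11]
5 → replaces 11 → [1, 3, 5]
14 → extends → [1, 3, 5, 14]
9 → replaces 14 → [1, 3, 5, 9]
8 → replaces 9 → [1, 3, 5, 8]
10 → extends → [1, 3, 5, 8, 10]
Five tails, so the longest non-decreasing subsequence has length 5 (e.g. 2, 4, 5, 9, 10).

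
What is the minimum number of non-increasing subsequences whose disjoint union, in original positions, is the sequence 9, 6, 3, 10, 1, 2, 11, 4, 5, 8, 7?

Place each on the leftmost legal pile:
9 → new pile 1 (tops now [9])
6 → pile 1 (tops now [6])
3 → pile 1 (tops now [3])
10 → new pile 2 (tops now [3, 10])
1 → pile 1 (tops now [1, 10])
2 → pile 2 (tops now [1, 2])
11 → new pile 3 (tops now [1, 2, 11])
4 → pile 3 (tops now [1, 2, 4])
5 → new pile 4 (tops now [1, 2, 4, 5])
8 → new pile 5 (tops now [1, 2, 4, 5, 8])
7 → pile 5 (tops now [1, 2, 4, 5, 7])
Five piles.

5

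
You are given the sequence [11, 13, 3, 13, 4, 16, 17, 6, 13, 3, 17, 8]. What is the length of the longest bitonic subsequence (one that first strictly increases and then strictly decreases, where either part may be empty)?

6

inc[i] = longest strictly increasing subsequence ending at i; dec[i] = longest strictly decreasing subsequence starting at i:
i:      1  2  3  4  5  6  7  8  9 10 11 12
a[i]:  11 13  3 13  4 16 17  6 13  3 17  8
inc:    1  2  1  2  2  3  4  3  4  1  5  4
dec:    3  3  1  3  2  3  3  2  2  1  2  1
Best peak at i=7 (value 17): inc=4, dec=3, length 4+3−1 = 6.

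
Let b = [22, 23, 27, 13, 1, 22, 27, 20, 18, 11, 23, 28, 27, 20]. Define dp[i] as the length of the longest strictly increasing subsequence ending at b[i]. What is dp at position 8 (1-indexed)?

2

dp[i] = 1 + max{dp[j] : j<i, b[j]<b[i]} (or 1 if no such j):
i:      1  2  3  4  5  6  7  8  9 10 11 12 13 14
b[i]:  22 23 27 13  1 22 27 20 18 11 23 28 27 20
dp:     1  2  3  1  1  2  3  2  2  2  3  4  4  3
At index 8 the value is 2.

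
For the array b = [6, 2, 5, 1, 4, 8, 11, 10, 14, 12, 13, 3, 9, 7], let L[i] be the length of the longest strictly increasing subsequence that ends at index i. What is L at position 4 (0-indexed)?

dp[i] = 1 + max{dp[j] : j<i, b[j]<b[i]} (or 1 if no such j):
i:      0  1  2  3  4  5  6  7  8  9 10 11 12 13
b[i]:   6  2  5  1  4  8 11 10 14 12 13  3  9  7
dp:     1  1  2  1  2  3  4  4  5  5  6  2  4  3
At index 4 the value is 2.

2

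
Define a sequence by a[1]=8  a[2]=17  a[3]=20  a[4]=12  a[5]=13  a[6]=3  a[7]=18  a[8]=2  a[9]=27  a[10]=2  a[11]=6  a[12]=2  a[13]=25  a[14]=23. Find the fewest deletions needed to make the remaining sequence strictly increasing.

Fewest deletions = n − (longest strictly increasing subsequence).
i:      1  2  3  4  5  6  7  8  9 10 11 12 13 14
a[i]:   8 17 20 12 13  3 18  2 27  2  6  2 25 23
dp:     1  2  3  2  3  1  4  1  5  1  2  1  5  5
max dp = 5, so deletions = 14 − 5 = 9.

9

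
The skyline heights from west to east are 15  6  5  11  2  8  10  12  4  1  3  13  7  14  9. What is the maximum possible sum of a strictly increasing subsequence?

Let S[i] be the best sum of a strictly increasing subsequence ending at i:
i:      1  2  3  4  5  6  7  8  9 10 11 12 13 14 15
a[i]:  15  6  5 11  2  8 10 12  4  1  3 13  7 14  9
S:     15  6  5 17  2 14 24 36  6  1  5 49 13 63 23
Maximum is 63 (e.g. 6 + 8 + 10 + 12 + 13 + 14).

63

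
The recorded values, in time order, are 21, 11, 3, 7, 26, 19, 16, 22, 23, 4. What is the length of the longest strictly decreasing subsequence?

Let dp[i] be the longest strictly decreasing subsequence ending at i:
i:      1  2  3  4  5  6  7  8  9 10
a[i]:  21 11  3  7 26 19 16 22 23  4
dp:     1  2  3  3  1  2  3  2  2  4
Maximum is 4.

4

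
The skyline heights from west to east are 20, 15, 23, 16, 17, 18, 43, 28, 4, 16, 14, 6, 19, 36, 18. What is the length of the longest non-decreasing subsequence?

6

Let dp[i] be the length of the longest such subsequence ending at index i:
i:      1  2  3  4  5  6  7  8  9 10 11 12 13 14 15
a[i]:  20 15 23 16 17 18 43 28  4 16 14  6 19 36 18
dp:     1  1  2  2  3  4  5  5  1  3  2  2  5  6  5
Maximum dp value is 6.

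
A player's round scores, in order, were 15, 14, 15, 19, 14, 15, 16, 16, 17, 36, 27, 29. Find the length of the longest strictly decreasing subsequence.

2

Negate each value so 'decreasing' becomes 'increasing', then run patience tails on the negated sequence:
-15 → extends → [-15]
-14 → extends → [-15, -14]
-15 → already a tail → [-15, -14]
-19 → replaces -15 → [-19, -14]
-14 → already a tail → [-19, -14]
-15 → replaces -14 → [-19, -15]
-16 → replaces -15 → [-19, -16]
-16 → already a tail → [-19, -16]
-17 → replaces -16 → [-19, -17]
-36 → replaces -19 → [-36, -17]
-27 → replaces -17 → [-36, -27]
-29 → replaces -27 → [-36, -29]
Two tails, so the longest strictly decreasing subsequence of the original has length 2.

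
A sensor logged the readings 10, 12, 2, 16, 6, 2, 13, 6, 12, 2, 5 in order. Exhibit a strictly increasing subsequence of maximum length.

10, 12, 16

Patience tails give the LIS length; then backtrack through the dp parents:
10 → extends → [10]
12 → extends → [10, 12]
2 → replaces 10 → [2, 12]
16 → extends → [2, 12, 16]
6 → replaces 12 → [2, 6, 16]
2 → already a tail → [2, 6, 16]
13 → replaces 16 → [2, 6, 13]
6 → already a tail → [2, 6, 13]
12 → replaces 13 → [2, 6, 12]
2 → already a tail → [2, 6, 12]
5 → replaces 6 → [2, 5, 12]
Length 3; one witness is 10, 12, 16.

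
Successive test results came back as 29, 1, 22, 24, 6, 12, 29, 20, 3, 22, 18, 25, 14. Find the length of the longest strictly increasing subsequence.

6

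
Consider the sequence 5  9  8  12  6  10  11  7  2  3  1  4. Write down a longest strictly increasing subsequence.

Patience tails give the LIS length; then backtrack through the dp parents:
5 → extends → [5]
9 → extends → [5, 9]
8 → replaces 9 → [5, 8]
12 → extends → [5, 8, 12]
6 → replaces 8 → [5, 6, 12]
10 → replaces 12 → [5, 6, 10]
11 → extends → [5, 6, 10, 11]
7 → replaces 10 → [5, 6, 7, 11]
2 → replaces 5 → [2, 6, 7, 11]
3 → replaces 6 → [2, 3, 7, 11]
1 → replaces 2 → [1, 3, 7, 11]
4 → replaces 7 → [1, 3, 4, 11]
Length 4; one witness is 5, 9, 10, 11.

5, 9, 10, 11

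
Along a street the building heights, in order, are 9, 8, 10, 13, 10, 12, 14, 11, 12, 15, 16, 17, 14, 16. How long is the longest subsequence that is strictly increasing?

Track the smallest tail for each achievable length (strict):
9 → extends → [9]
8 → replaces 9 → [8]
10 → extends → [8, 10]
13 → extends → [8, 10, 13]
10 → already a tail → [8, 10, 13]
12 → replaces 13 → [8, 10, 12]
14 → extends → [8, 10, 12, 14]
11 → replaces 12 → [8, 10, 11, 14]
12 → replaces 14 → [8, 10, 11, 12]
15 → extends → [8, 10, 11, 12, 15]
16 → extends → [8, 10, 11, 12, 15, 16]
17 → extends → [8, 10, 11, 12, 15, 16, 17]
14 → replaces 15 → [8, 10, 11, 12, 14, 16, 17]
16 → already a tail → [8, 10, 11, 12, 14, 16, 17]
Seven tails, so the longest strictly increasing subsequence has length 7 (e.g. 9, 10, 13, 14, 15, 16, 17).

7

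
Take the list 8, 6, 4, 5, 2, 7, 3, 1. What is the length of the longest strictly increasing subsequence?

Let dp[i] be the length of the longest such subsequence ending at index i:
i:     1 2 3 4 5 6 7 8
a[i]:  8 6 4 5 2 7 3 1
dp:    1 1 1 2 1 3 2 1
Maximum dp value is 3.

3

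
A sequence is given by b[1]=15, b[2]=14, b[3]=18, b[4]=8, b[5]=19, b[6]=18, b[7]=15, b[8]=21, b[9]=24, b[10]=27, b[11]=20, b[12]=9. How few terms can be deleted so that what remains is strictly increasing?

6

Fewest deletions = n − (longest strictly increasing subsequence).
Patience tails:
15 → extends → [15]
14 → replaces 15 → [14]
18 → extends → [14, 18]
8 → replaces 14 → [8, 18]
19 → extends → [8, 18, 19]
18 → already a tail → [8, 18, 19]
15 → replaces 18 → [8, 15, 19]
21 → extends → [8, 15, 19, 21]
24 → extends → [8, 15, 19, 21, 24]
27 → extends → [8, 15, 19, 21, 24, 27]
20 → replaces 21 → [8, 15, 19, 20, 24, 27]
9 → replaces 15 → [8, 9, 19, 20, 24, 27]
Longest strictly increasing subsequence has length 6, so deletions = 12 − 6 = 6.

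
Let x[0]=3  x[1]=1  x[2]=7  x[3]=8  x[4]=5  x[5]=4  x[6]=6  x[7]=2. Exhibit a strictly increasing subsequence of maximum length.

3, 7, 8

Patience tails give the LIS length; then backtrack through the dp parents:
3 → extends → [3]
1 → replaces 3 → [1]
7 → extends → [1, 7]
8 → extends → [1, 7, 8]
5 → replaces 7 → [1, 5, 8]
4 → replaces 5 → [1, 4, 8]
6 → replaces 8 → [1, 4, 6]
2 → replaces 4 → [1, 2, 6]
Length 3; one witness is 3, 7, 8.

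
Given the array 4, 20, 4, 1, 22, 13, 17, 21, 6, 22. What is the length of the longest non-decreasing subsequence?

6

Let dp[i] be the length of the longest such subsequence ending at index i:
i:      1  2  3  4  5  6  7  8  9 10
a[i]:   4 20  4  1 22 13 17 21  6 22
dp:     1  2  2  1  3  3  4  5  3  6
Maximum dp value is 6.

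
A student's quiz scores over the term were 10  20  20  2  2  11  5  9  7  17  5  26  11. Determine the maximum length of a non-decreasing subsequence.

6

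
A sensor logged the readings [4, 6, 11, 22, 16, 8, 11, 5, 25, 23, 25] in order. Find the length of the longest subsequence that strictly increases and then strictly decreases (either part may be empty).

inc[i] = longest strictly increasing subsequence ending at i; dec[i] = longest strictly decreasing subsequence starting at i:
i:      1  2  3  4  5  6  7  8  9 10 11
a[i]:   4  6 11 22 16  8 11  5 25 23 25
inc:    1  2  3  4  4  3  4  2  5  5  6
dec:    1  2  3  4  3  2  2  1  2  1  1
Best peak at i=4 (value 22): inc=4, dec=4, length 4+4−1 = 7.

7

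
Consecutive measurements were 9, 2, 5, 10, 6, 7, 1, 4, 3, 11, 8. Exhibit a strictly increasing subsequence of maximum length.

2, 5, 6, 7, 11

Patience tails give the LIS length; then backtrack through the dp parents:
9 → extends → [9]
2 → replaces 9 → [2]
5 → extends → [2, 5]
10 → extends → [2, 5, 10]
6 → replaces 10 → [2, 5, 6]
7 → extends → [2, 5, 6, 7]
1 → replaces 2 → [1, 5, 6, 7]
4 → replaces 5 → [1, 4, 6, 7]
3 → replaces 4 → [1, 3, 6, 7]
11 → extends → [1, 3, 6, 7, 11]
8 → replaces 11 → [1, 3, 6, 7, 8]
Length 5; one witness is 2, 5, 6, 7, 11.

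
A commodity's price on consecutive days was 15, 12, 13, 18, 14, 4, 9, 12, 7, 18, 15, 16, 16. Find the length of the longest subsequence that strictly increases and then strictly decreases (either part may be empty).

inc[i] = longest strictly increasing subsequence ending at i; dec[i] = longest strictly decreasing subsequence starting at i:
i:      1  2  3  4  5  6  7  8  9 10 11 12 13
a[i]:  15 12 13 18 14  4  9 12  7 18 15 16 16
inc:    1  1  2  3  3  1  2  3  2  4  4  5  5
dec:    4  3  3  4  3  1  2  2  1  2  1  1  1
Best peak at i=4 (value 18): inc=3, dec=4, length 3+4−1 = 6.

6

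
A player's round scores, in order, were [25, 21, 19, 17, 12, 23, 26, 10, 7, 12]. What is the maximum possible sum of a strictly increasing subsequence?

70

Let S[i] be the best sum of a strictly increasing subsequence ending at i:
i:      1  2  3  4  5  6  7  8  9 10
a[i]:  25 21 19 17 12 23 26 10  7 12
S:     25 21 19 17 12 44 70 10  7 22
Maximum is 70 (e.g. 21 + 23 + 26).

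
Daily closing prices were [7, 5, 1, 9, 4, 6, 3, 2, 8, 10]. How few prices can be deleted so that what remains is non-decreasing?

5

Fewest deletions = n − (longest non-decreasing subsequence).
Patience tails:
7 → extends → [7]
5 → replaces 7 → [5]
1 → replaces 5 → [1]
9 → extends → [1, 9]
4 → replaces 9 → [1, 4]
6 → extends → [1, 4, 6]
3 → replaces 4 → [1, 3, 6]
2 → replaces 3 → [1, 2, 6]
8 → extends → [1, 2, 6, 8]
10 → extends → [1, 2, 6, 8, 10]
Longest non-decreasing subsequence has length 5, so deletions = 10 − 5 = 5.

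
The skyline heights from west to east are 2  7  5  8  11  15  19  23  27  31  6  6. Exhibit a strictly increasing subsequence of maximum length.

Patience tails give the LIS length; then backtrack through the dp parents:
2 → extends → [2]
7 → extends → [2, 7]
5 → replaces 7 → [2, 5]
8 → extends → [2, 5, 8]
11 → extends → [2, 5, 8, 11]
15 → extends → [2, 5, 8, 11, 15]
19 → extends → [2, 5, 8, 11, 15, 19]
23 → extends → [2, 5, 8, 11, 15, 19, 23]
27 → extends → [2, 5, 8, 11, 15, 19, 23, 27]
31 → extends → [2, 5, 8, 11, 15, 19, 23, 27, 31]
6 → replaces 8 → [2, 5, 6, 11, 15, 19, 23, 27, 31]
6 → already a tail → [2, 5, 6, 11, 15, 19, 23, 27, 31]
Length 9; one witness is 2, 7, 8, 11, 15, 19, 23, 27, 31.

2, 7, 8, 11, 15, 19, 23, 27, 31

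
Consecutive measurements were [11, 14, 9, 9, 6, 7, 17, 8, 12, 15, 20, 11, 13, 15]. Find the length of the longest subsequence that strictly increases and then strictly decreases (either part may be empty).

inc[i] = longest strictly increasing subsequence ending at i; dec[i] = longest strictly decreasing subsequence starting at i:
i:      1  2  3  4  5  6  7  8  9 10 11 12 13 14
a[i]:  11 14  9  9  6  7 17  8 12 15 20 11 13 15
inc:    1  2  1  1  1  2  3  3  4  5  6  4  5  6
dec:    3  3  2  2  1  1  3  1  2  2  2  1  1  1
Best peak at i=11 (value 20): inc=6, dec=2, length 6+2−1 = 7.

7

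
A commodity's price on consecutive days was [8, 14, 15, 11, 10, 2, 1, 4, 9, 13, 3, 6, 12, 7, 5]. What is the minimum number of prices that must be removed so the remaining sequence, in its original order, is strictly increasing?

Fewest deletions = n − (longest strictly increasing subsequence).
Patience tails:
8 → extends → [8]
14 → extends → [8, 14]
15 → extends → [8, 14, 15]
11 → replaces 14 → [8, 11, 15]
10 → replaces 11 → [8, 10, 15]
2 → replaces 8 → [2, 10, 15]
1 → replaces 2 → [1, 10, 15]
4 → replaces 10 → [1, 4, 15]
9 → replaces 15 → [1, 4, 9]
13 → extends → [1, 4, 9, 13]
3 → replaces 4 → [1, 3, 9, 13]
6 → replaces 9 → [1, 3, 6, 13]
12 → replaces 13 → [1, 3, 6, 12]
7 → replaces 12 → [1, 3, 6, 7]
5 → replaces 6 → [1, 3, 5, 7]
Longest strictly increasing subsequence has length 4, so deletions = 15 − 4 = 11.

11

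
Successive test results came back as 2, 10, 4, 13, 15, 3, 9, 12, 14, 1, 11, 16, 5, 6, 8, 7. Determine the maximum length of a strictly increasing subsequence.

Let dp[i] be the length of the longest such subsequence ending at index i:
i:      1  2  3  4  5  6  7  8  9 10 11 12 13 14 15 16
a[i]:   2 10  4 13 15  3  9 12 14  1 11 16  5  6  8  7
dp:     1  2  2  3  4  2  3  4  5  1  4  6  3  4  5  5
Maximum dp value is 6.

6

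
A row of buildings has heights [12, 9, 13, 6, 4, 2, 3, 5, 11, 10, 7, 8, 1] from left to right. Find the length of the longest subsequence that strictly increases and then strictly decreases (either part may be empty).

7

inc[i] = longest strictly increasing subsequence ending at i; dec[i] = longest strictly decreasing subsequence starting at i:
i:      1  2  3  4  5  6  7  8  9 10 11 12 13
a[i]:  12  9 13  6  4  2  3  5 11 10  7  8  1
inc:    1  1  2  1  1  1  2  3  4  4  4  5  1
dec:    6  5  5  4  3  2  2  2  4  3  2  2  1
Best peak at i=9 (value 11): inc=4, dec=4, length 4+4−1 = 7.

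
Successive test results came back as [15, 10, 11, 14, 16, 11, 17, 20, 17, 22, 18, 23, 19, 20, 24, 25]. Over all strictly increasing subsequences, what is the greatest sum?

182

Let S[i] be the best sum of a strictly increasing subsequence ending at i:
i:       1   2   3   4   5   6   7   8   9  10  11  12  13  14  15  16
a[i]:   15  10  11  14  16  11  17  20  17  22  18  23  19  20  24  25
S:      15  10  21  35  51  21  68  88  68 110  86 133 105 125 157 182
Maximum is 182 (e.g. 10 + 11 + 14 + 16 + 17 + 20 + 22 + 23 + 24 + 25).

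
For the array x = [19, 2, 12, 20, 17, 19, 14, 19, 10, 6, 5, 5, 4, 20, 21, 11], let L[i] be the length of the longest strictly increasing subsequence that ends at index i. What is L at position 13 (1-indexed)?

2

dp[i] = 1 + max{dp[j] : j<i, x[j]<x[i]} (or 1 if no such j):
i:      1  2  3  4  5  6  7  8  9 10 11 12 13 14 15 16
x[i]:  19  2 12 20 17 19 14 19 10  6  5  5  4 20 21 11
dp:     1  1  2  3  3  4  3  4  2  2  2  2  2  5  6  3
At index 13 the value is 2.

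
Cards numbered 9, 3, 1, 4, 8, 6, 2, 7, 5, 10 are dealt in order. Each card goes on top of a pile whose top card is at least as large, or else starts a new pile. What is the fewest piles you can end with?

5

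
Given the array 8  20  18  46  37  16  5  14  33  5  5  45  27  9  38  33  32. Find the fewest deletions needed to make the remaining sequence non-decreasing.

Fewest deletions = n − (longest non-decreasing subsequence).
Patience tails:
8 → extends → [8]
20 → extends → [8, 20]
18 → replaces 20 → [8, 18]
46 → extends → [8, 18, 46]
37 → replaces 46 → [8, 18, 37]
16 → replaces 18 → [8, 16, 37]
5 → replaces 8 → [5, 16, 37]
14 → replaces 16 → [5, 14, 37]
33 → replaces 37 → [5, 14, 33]
5 → replaces 14 → [5, 5, 33]
5 → replaces 33 → [5, 5, 5]
45 → extends → [5, 5, 5, 45]
27 → replaces 45 → [5, 5, 5, 27]
9 → replaces 27 → [5, 5, 5, 9]
38 → extends → [5, 5, 5, 9, 38]
33 → replaces 38 → [5, 5, 5, 9, 33]
32 → replaces 33 → [5, 5, 5, 9, 32]
Longest non-decreasing subsequence has length 5, so deletions = 17 − 5 = 12.

12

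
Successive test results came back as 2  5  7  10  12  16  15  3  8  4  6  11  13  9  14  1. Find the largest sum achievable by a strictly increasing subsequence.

63

Let S[i] be the best sum of a strictly increasing subsequence ending at i:
i:      1  2  3  4  5  6  7  8  9 10 11 12 13 14 15 16
a[i]:   2  5  7 10 12 16 15  3  8  4  6 11 13  9 14  1
S:      2  7 14 24 36 52 51  5 22  9 15 35 49 31 63  1
Maximum is 63 (e.g. 2 + 5 + 7 + 10 + 12 + 13 + 14).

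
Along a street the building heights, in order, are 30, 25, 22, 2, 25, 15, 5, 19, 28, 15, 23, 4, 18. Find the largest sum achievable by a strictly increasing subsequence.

75

Let S[i] be the best sum of a strictly increasing subsequence ending at i:
i:      1  2  3  4  5  6  7  8  9 10 11 12 13
a[i]:  30 25 22  2 25 15  5 19 28 15 23  4 18
S:     30 25 22  2 47 17  7 36 75 22 59  6 40
Maximum is 75 (e.g. 22 + 25 + 28).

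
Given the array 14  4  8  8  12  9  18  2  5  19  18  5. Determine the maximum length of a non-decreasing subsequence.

6

Let dp[i] be the length of the longest such subsequence ending at index i:
i:      1  2  3  4  5  6  7  8  9 10 11 12
a[i]:  14  4  8  8 12  9 18  2  5 19 18  5
dp:     1  1  2  3  4  4  5  1  2  6  6  3
Maximum dp value is 6.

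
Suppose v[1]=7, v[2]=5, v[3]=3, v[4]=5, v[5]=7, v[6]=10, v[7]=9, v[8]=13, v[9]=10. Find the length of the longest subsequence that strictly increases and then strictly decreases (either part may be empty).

6

inc[i] = longest strictly increasing subsequence ending at i; dec[i] = longest strictly decreasing subsequence starting at i:
i:      1  2  3  4  5  6  7  8  9
v[i]:   7  5  3  5  7 10  9 13 10
inc:    1  1  1  2  3  4  4  5  5
dec:    3  2  1  1  1  2  1  2  1
Best peak at i=8 (value 13): inc=5, dec=2, length 5+2−1 = 6.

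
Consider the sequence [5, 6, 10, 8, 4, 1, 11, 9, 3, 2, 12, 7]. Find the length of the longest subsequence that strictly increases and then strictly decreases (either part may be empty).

7

inc[i] = longest strictly increasing subsequence ending at i; dec[i] = longest strictly decreasing subsequence starting at i:
i:      1  2  3  4  5  6  7  8  9 10 11 12
a[i]:   5  6 10  8  4  1 11  9  3  2 12  7
inc:    1  2  3  3  1  1  4  4  2  2  5  3
dec:    4  4  5  4  3  1  4  3  2  1  2  1
Best peak at i=3 (value 10): inc=3, dec=5, length 3+5−1 = 7.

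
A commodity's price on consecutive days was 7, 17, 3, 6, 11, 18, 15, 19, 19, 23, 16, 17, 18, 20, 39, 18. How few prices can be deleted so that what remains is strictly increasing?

Fewest deletions = n − (longest strictly increasing subsequence).
Patience tails:
7 → extends → [7]
17 → extends → [7, 17]
3 → replaces 7 → [3, 17]
6 → replaces 17 → [3, 6]
11 → extends → [3, 6, 11]
18 → extends → [3, 6, 11, 18]
15 → replaces 18 → [3, 6, 11, 15]
19 → extends → [3, 6, 11, 15, 19]
19 → already a tail → [3, 6, 11, 15, 19]
23 → extends → [3, 6, 11, 15, 19, 23]
16 → replaces 19 → [3, 6, 11, 15, 16, 23]
17 → replaces 23 → [3, 6, 11, 15, 16, 17]
18 → extends → [3, 6, 11, 15, 16, 17, 18]
20 → extends → [3, 6, 11, 15, 16, 17, 18, 20]
39 → extends → [3, 6, 11, 15, 16, 17, 18, 20, 39]
18 → already a tail → [3, 6, 11, 15, 16, 17, 18, 20, 39]
Longest strictly increasing subsequence has length 9, so deletions = 16 − 9 = 7.

7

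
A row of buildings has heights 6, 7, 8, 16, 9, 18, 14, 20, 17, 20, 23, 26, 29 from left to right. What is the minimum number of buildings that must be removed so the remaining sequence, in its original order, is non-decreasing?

3

Fewest deletions = n − (longest non-decreasing subsequence).
i:      1  2  3  4  5  6  7  8  9 10 11 12 13
a[i]:   6  7  8 16  9 18 14 20 17 20 23 26 29
dp:     1  2  3  4  4  5  5  6  6  7  8  9 10
max dp = 10, so deletions = 13 − 10 = 3.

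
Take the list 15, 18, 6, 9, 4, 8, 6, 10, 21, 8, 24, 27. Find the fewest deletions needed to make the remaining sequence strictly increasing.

Fewest deletions = n − (longest strictly increasing subsequence).
Patience tails:
15 → extends → [15]
18 → extends → [15, 18]
6 → replaces 15 → [6, 18]
9 → replaces 18 → [6, 9]
4 → replaces 6 → [4, 9]
8 → replaces 9 → [4, 8]
6 → replaces 8 → [4, 6]
10 → extends → [4, 6, 10]
21 → extends → [4, 6, 10, 21]
8 → replaces 10 → [4, 6, 8, 21]
24 → extends → [4, 6, 8, 21, 24]
27 → extends → [4, 6, 8, 21, 24, 27]
Longest strictly increasing subsequence has length 6, so deletions = 12 − 6 = 6.

6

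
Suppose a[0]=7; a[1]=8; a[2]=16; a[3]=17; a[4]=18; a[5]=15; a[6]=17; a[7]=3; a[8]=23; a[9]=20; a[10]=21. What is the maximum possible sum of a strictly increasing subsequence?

107

Let S[i] be the best sum of a strictly increasing subsequence ending at i:
i:       0   1   2   3   4   5   6   7   8   9  10
a[i]:    7   8  16  17  18  15  17   3  23  20  21
S:       7  15  31  48  66  30  48   3  89  86 107
Maximum is 107 (e.g. 7 + 8 + 16 + 17 + 18 + 20 + 21).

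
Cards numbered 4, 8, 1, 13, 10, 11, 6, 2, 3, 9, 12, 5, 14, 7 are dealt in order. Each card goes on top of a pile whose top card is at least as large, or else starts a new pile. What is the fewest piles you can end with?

Place each on the leftmost legal pile:
4 → new pile 1 (tops now [4])
8 → new pile 2 (tops now [4, 8])
1 → pile 1 (tops now [1, 8])
13 → new pile 3 (tops now [1, 8, 13])
10 → pile 3 (tops now [1, 8, 10])
11 → new pile 4 (tops now [1, 8, 10, 11])
6 → pile 2 (tops now [1, 6, 10, 11])
2 → pile 2 (tops now [1, 2, 10, 11])
3 → pile 3 (tops now [1, 2, 3, 11])
9 → pile 4 (tops now [1, 2, 3, 9])
12 → new pile 5 (tops now [1, 2, 3, 9, 12])
5 → pile 4 (tops now [1, 2, 3, 5, 12])
14 → new pile 6 (tops now [1, 2, 3, 5, 12, 14])
7 → pile 5 (tops now [1, 2, 3, 5, 7, 14])
Six piles.

6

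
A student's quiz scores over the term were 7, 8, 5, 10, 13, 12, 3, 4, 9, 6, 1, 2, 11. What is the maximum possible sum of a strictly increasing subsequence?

38

Let S[i] be the best sum of a strictly increasing subsequence ending at i:
i:      1  2  3  4  5  6  7  8  9 10 11 12 13
a[i]:   7  8  5 10 13 12  3  4  9  6  1  2 11
S:      7 15  5 25 38 37  3  7 24 13  1  3 36
Maximum is 38 (e.g. 7 + 8 + 10 + 13).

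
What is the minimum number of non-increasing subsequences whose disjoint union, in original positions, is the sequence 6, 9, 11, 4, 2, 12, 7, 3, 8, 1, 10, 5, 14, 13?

5

Place each on the leftmost legal pile:
6 → new pile 1 (tops now [6])
9 → new pile 2 (tops now [6, 9])
11 → new pile 3 (tops now [6, 9, 11])
4 → pile 1 (tops now [4, 9, 11])
2 → pile 1 (tops now [2, 9, 11])
12 → new pile 4 (tops now [2, 9, 11, 12])
7 → pile 2 (tops now [2, 7, 11, 12])
3 → pile 2 (tops now [2, 3, 11, 12])
8 → pile 3 (tops now [2, 3, 8, 12])
1 → pile 1 (tops now [1, 3, 8, 12])
10 → pile 4 (tops now [1, 3, 8, 10])
5 → pile 3 (tops now [1, 3, 5, 10])
14 → new pile 5 (tops now [1, 3, 5, 10, 14])
13 → pile 5 (tops now [1, 3, 5, 10, 13])
Five piles.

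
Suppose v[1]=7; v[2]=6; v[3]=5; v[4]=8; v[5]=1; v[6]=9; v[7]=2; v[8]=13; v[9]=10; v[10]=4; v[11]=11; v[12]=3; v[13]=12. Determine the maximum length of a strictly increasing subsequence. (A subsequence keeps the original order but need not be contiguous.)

6

Let dp[i] be the length of the longest such subsequence ending at index i:
i:      1  2  3  4  5  6  7  8  9 10 11 12 13
v[i]:   7  6  5  8  1  9  2 13 10  4 11  3 12
dp:     1  1  1  2  1  3  2  4  4  3  5  3  6
Maximum dp value is 6.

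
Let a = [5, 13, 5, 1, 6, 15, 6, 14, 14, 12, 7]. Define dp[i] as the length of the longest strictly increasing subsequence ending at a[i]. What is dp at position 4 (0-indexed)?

dp[i] = 1 + max{dp[j] : j<i, a[j]<a[i]} (or 1 if no such j):
i:      0  1  2  3  4  5  6  7  8  9 10
a[i]:   5 13  5  1  6 15  6 14 14 12  7
dp:     1  2  1  1  2  3  2  3  3  3  3
At index 4 the value is 2.

2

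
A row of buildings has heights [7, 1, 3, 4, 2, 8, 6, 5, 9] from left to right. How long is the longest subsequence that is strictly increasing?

Let dp[i] be the length of the longest such subsequence ending at index i:
i:     1 2 3 4 5 6 7 8 9
a[i]:  7 1 3 4 2 8 6 5 9
dp:    1 1 2 3 2 4 4 4 5
Maximum dp value is 5.

5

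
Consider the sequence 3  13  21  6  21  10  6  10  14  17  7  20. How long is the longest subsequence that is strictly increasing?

6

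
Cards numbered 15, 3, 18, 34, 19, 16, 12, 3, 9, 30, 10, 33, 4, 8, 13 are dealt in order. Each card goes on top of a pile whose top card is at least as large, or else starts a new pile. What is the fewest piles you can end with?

Place each on the leftmost legal pile:
15 → new pile 1 (tops now [15])
3 → pile 1 (tops now [3])
18 → new pile 2 (tops now [3, 18])
34 → new pile 3 (tops now [3, 18, 34])
19 → pile 3 (tops now [3, 18, 19])
16 → pile 2 (tops now [3, 16, 19])
12 → pile 2 (tops now [3, 12, 19])
3 → pile 1 (tops now [3, 12, 19])
9 → pile 2 (tops now [3, 9, 19])
30 → new pile 4 (tops now [3, 9, 19, 30])
10 → pile 3 (tops now [3, 9, 10, 30])
33 → new pile 5 (tops now [3, 9, 10, 30, 33])
4 → pile 2 (tops now [3, 4, 10, 30, 33])
8 → pile 3 (tops now [3, 4, 8, 30, 33])
13 → pile 4 (tops now [3, 4, 8, 13, 33])
Five piles.

5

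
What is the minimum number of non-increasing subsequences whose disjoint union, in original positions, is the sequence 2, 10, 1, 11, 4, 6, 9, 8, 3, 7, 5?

4

Place each on the leftmost legal pile:
2 → new pile 1 (tops now [2])
10 → new pile 2 (tops now [2, 10])
1 → pile 1 (tops now [1, 10])
11 → new pile 3 (tops now [1, 10, 11])
4 → pile 2 (tops now [1, 4, 11])
6 → pile 3 (tops now [1, 4, 6])
9 → new pile 4 (tops now [1, 4, 6, 9])
8 → pile 4 (tops now [1, 4, 6, 8])
3 → pile 2 (tops now [1, 3, 6, 8])
7 → pile 4 (tops now [1, 3, 6, 7])
5 → pile 3 (tops now [1, 3, 5, 7])
Four piles.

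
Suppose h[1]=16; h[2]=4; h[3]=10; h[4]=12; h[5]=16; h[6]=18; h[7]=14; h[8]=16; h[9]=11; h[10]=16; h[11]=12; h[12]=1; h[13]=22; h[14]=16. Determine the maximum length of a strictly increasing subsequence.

Let dp[i] be the length of the longest such subsequence ending at index i:
i:      1  2  3  4  5  6  7  8  9 10 11 12 13 14
h[i]:  16  4 10 12 16 18 14 16 11 16 12  1 22 16
dp:     1  1  2  3  4  5  4  5  3  5  4  1  6  5
Maximum dp value is 6.

6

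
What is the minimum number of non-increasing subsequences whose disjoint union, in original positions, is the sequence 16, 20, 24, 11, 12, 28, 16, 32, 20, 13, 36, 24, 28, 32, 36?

The minimum number of non-increasing subsequences covering a sequence equals the length of its longest strictly increasing subsequence.
LIS length is 8 (e.g. 11, 12, 16, 20, 24, 28, 32, 36), so 8 piles are needed.

8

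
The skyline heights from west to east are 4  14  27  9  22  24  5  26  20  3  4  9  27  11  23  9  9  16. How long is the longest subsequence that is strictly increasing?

Let dp[i] be the length of the longest such subsequence ending at index i:
i:      1  2  3  4  5  6  7  8  9 10 11 12 13 14 15 16 17 18
a[i]:   4 14 27  9 22 24  5 26 20  3  4  9 27 11 23  9  9 16
dp:     1  2  3  2  3  4  2  5  3  1  2  3  6  4  5  3  3  5
Maximum dp value is 6.

6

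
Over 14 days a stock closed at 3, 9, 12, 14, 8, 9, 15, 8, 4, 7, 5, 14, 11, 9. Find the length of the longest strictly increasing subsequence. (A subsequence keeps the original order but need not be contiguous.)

5

Let dp[i] be the length of the longest such subsequence ending at index i:
i:      1  2  3  4  5  6  7  8  9 10 11 12 13 14
a[i]:   3  9 12 14  8  9 15  8  4  7  5 14 11  9
dp:     1  2  3  4  2  3  5  2  2  3  3  4  4  4
Maximum dp value is 5.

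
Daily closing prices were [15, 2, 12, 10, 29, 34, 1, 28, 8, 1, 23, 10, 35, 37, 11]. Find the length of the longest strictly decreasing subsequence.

Let dp[i] be the longest strictly decreasing subsequence ending at i:
i:      1  2  3  4  5  6  7  8  9 10 11 12 13 14 15
a[i]:  15  2 12 10 29 34  1 28  8  1 23 10 35 37 11
dp:     1  2  2  3  1  1  4  2  4  5  3  4  1  1  4
Maximum is 5.

5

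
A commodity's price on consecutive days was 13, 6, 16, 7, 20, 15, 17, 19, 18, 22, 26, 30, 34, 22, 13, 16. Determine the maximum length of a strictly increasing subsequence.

Track the smallest tail for each achievable length (strict):
13 → extends → [13]
6 → replaces 13 → [6]
16 → extends → [6, 16]
7 → replaces 16 → [6, 7]
20 → extends → [6, 7, 20]
15 → replaces 20 → [6, 7, 15]
17 → extends → [6, 7, 15, 17]
19 → extends → [6, 7, 15, 17, 19]
18 → replaces 19 → [6, 7, 15, 17, 18]
22 → extends → [6, 7, 15, 17, 18, 22]
26 → extends → [6, 7, 15, 17, 18, 22, 26]
30 → extends → [6, 7, 15, 17, 18, 22, 26, 30]
34 → extends → [6, 7, 15, 17, 18, 22, 26, 30, 34]
22 → already a tail → [6, 7, 15, 17, 18, 22, 26, 30, 34]
13 → replaces 15 → [6, 7, 13, 17, 18, 22, 26, 30, 34]
16 → replaces 17 → [6, 7, 13, 16, 18, 22, 26, 30, 34]
Nine tails, so the longest strictly increasing subsequence has length 9 (e.g. 6, 7, 15, 17, 19, 22, 26, 30, 34).

9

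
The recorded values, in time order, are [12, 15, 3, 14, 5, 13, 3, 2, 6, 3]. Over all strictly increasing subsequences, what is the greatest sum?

27

Let S[i] be the best sum of a strictly increasing subsequence ending at i:
i:      1  2  3  4  5  6  7  8  9 10
a[i]:  12 15  3 14  5 13  3  2  6  3
S:     12 27  3 26  8 25  3  2 14  5
Maximum is 27 (e.g. 12 + 15).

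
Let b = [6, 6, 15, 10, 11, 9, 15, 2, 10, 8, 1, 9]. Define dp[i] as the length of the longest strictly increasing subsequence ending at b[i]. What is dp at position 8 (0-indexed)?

dp[i] = 1 + max{dp[j] : j<i, b[j]<b[i]} (or 1 if no such j):
i:      0  1  2  3  4  5  6  7  8  9 10 11
b[i]:   6  6 15 10 11  9 15  2 10  8  1  9
dp:     1  1  2  2  3  2  4  1  3  2  1  3
At index 8 the value is 3.

3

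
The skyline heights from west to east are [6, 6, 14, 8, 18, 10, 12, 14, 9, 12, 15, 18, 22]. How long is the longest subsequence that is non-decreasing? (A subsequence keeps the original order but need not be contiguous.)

9

Track the smallest tail for each achievable length (allowing ties):
6 → extends → [6]
6 → extends → [6, 6]
14 → extends → [6, 6, 14]
8 → replaces 14 → [6, 6, 8]
18 → extends → [6, 6, 8, 18]
10 → replaces 18 → [6, 6, 8, 10]
12 → extends → [6, 6, 8, 10, 12]
14 → extends → [6, 6, 8, 10, 12, 14]
9 → replaces 10 → [6, 6, 8, 9, 12, 14]
12 → replaces 14 → [6, 6, 8, 9, 12, 12]
15 → extends → [6, 6, 8, 9, 12, 12, 15]
18 → extends → [6, 6, 8, 9, 12, 12, 15, 18]
22 → extends → [6, 6, 8, 9, 12, 12, 15, 18, 22]
Nine tails, so the longest non-decreasing subsequence has length 9 (e.g. 6, 6, 8, 10, 12, 14, 15, 18, 22).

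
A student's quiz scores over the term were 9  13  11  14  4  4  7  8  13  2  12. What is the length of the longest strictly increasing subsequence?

4

Let dp[i] be the length of the longest such subsequence ending at index i:
i:      1  2  3  4  5  6  7  8  9 10 11
a[i]:   9 13 11 14  4  4  7  8 13  2 12
dp:     1  2  2  3  1  1  2  3  4  1  4
Maximum dp value is 4.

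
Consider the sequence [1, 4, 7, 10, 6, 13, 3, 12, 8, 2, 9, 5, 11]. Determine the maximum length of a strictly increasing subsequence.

6

Let dp[i] be the length of the longest such subsequence ending at index i:
i:      1  2  3  4  5  6  7  8  9 10 11 12 13
a[i]:   1  4  7 10  6 13  3 12  8  2  9  5 11
dp:     1  2  3  4  3  5  2  5  4  2  5  3  6
Maximum dp value is 6.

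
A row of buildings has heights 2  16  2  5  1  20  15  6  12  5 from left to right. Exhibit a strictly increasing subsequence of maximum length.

Patience tails give the LIS length; then backtrack through the dp parents:
2 → extends → [2]
16 → extends → [2, 16]
2 → already a tail → [2, 16]
5 → replaces 16 → [2, 5]
1 → replaces 2 → [1, 5]
20 → extends → [1, 5, 20]
15 → replaces 20 → [1, 5, 15]
6 → replaces 15 → [1, 5, 6]
12 → extends → [1, 5, 6, 12]
5 → already a tail → [1, 5, 6, 12]
Length 4; one witness is 2, 5, 6, 12.

2, 5, 6, 12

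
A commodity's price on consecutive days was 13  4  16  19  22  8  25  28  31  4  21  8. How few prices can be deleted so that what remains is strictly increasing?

Fewest deletions = n − (longest strictly increasing subsequence).
i:      1  2  3  4  5  6  7  8  9 10 11 12
a[i]:  13  4 16 19 22  8 25 28 31  4 21  8
dp:     1  1  2  3  4  2  5  6  7  1  4  2
max dp = 7, so deletions = 12 − 7 = 5.

5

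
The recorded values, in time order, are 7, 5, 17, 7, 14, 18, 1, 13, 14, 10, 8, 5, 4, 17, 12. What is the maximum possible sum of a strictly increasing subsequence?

Let S[i] be the best sum of a strictly increasing subsequence ending at i:
i:      1  2  3  4  5  6  7  8  9 10 11 12 13 14 15
a[i]:   7  5 17  7 14 18  1 13 14 10  8  5  4 17 12
S:      7  5 24 12 26 44  1 25 39 22 20  6  5 56 34
Maximum is 56 (e.g. 5 + 7 + 13 + 14 + 17).

56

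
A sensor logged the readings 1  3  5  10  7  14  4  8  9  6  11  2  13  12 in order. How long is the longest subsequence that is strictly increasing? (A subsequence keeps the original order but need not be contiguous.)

Track the smallest tail for each achievable length (strict):
1 → extends → [1]
3 → extends → [1, 3]
5 → extends → [1, 3, 5]
10 → extends → [1, 3, 5, 10]
7 → replaces 10 → [1, 3, 5, 7]
14 → extends → [1, 3, 5, 7, 14]
4 → replaces 5 → [1, 3, 4, 7, 14]
8 → replaces 14 → [1, 3, 4, 7, 8]
9 → extends → [1, 3, 4, 7, 8, 9]
6 → replaces 7 → [1, 3, 4, 6, 8, 9]
11 → extends → [1, 3, 4, 6, 8, 9, 11]
2 → replaces 3 → [1, 2, 4, 6, 8, 9, 11]
13 → extends → [1, 2, 4, 6, 8, 9, 11, 13]
12 → replaces 13 → [1, 2, 4, 6, 8, 9, 11, 12]
Eight tails, so the longest strictly increasing subsequence has length 8 (e.g. 1, 3, 5, 7, 8, 9, 11, 13).

8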